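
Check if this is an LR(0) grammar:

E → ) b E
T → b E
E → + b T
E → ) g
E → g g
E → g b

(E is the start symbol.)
Yes, the grammar is LR(0)

A grammar is LR(0) if no state in the canonical LR(0) collection has:
  - both a shift item (dot before a terminal) and a complete item (shift-reduce conflict), or
  - two or more complete items (reduce-reduce conflict; the accept item [E' → E .] counts as a complete item here).

Augment with E' → E and build the canonical LR(0) collection (I0 = CLOSURE({[E' → . E]}), then GOTO on every symbol after a dot until no new states appear). It has 14 states:
  I0: { [E → . ) b E], [E → . ) g], [E → . + b T], [E → . g b], [E → . g g], [E' → . E] }  — shift
  I1: { [E → ) . b E], [E → ) . g] }  — shift
  I2: { [E → + . b T] }  — shift
  I3: { [E' → E .] }  — accept
  I4: { [E → g . b], [E → g . g] }  — shift
  I5: { [E → g b .] }  — reduce
  I6: { [E → g g .] }  — reduce
  I7: { [E → + b . T], [T → . b E] }  — shift
  I8: { [E → + b T .] }  — reduce
  I9: { [E → . ) b E], [E → . ) g], [E → . + b T], [E → . g b], [E → . g g], [T → b . E] }  — shift
  I10: { [T → b E .] }  — reduce
  I11: { [E → ) b . E], [E → . ) b E], [E → . ) g], [E → . + b T], [E → . g b], [E → . g g] }  — shift
  I12: { [E → ) g .] }  — reduce
  I13: { [E → ) b E .] }  — reduce

Every state is either a pure shift/goto state or contains exactly one complete item and nothing to shift — no conflicts. The grammar is LR(0).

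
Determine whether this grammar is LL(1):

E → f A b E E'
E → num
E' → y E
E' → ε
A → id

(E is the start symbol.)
A grammar is LL(1) if for each non-terminal N with multiple productions, the predict sets of those productions are pairwise disjoint, where PREDICT(N → α) = (FIRST(α) \ {ε}) ∪ (FOLLOW(N) if α ⇒* ε).

Relevant sets:
  FOLLOW(E') = { $, 'y' }

For E:
  PREDICT(E → f A b E E') = { 'f' }
  PREDICT(E → num) = { 'num' }
For E':
  PREDICT(E' → y E) = { 'y' }
  PREDICT(E' → ε) = { $, 'y' }
A has a single production, so nothing to check there.

Conflict found: Predict set conflict for E': { 'y' }
The grammar is NOT LL(1).

Answer: No. Predict set conflict for E': { 'y' }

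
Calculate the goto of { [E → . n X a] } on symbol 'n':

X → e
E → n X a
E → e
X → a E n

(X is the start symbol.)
{ [E → n . X a], [X → . a E n], [X → . e] }

GOTO(I, 'n') = CLOSURE({ [A → αX.β] : [A → α.Xβ] ∈ I, X = 'n' })

Items with dot before 'n', with the dot advanced:
  [E → . n X a] → [E → n . X a]
Closure of the advanced items:
  [E → n . X a] has the dot before X: add [X → . e], [X → . a E n]

GOTO = { [E → n . X a], [X → . a E n], [X → . e] }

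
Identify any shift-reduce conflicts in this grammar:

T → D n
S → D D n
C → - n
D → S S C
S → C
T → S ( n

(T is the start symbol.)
No shift-reduce conflicts

Augment with T' → T and build the canonical LR(0) collection (I0 = CLOSURE({[T' → . T]}), then GOTO on every symbol after a dot until no new states appear). It has 16 states:
  I0: { [C → . - n], [D → . S S C], [S → . C], [S → . D D n], [T → . D n], [T → . S ( n], [T' → . T] }  — shift
  I1: { [C → - . n] }  — shift
  I2: { [S → C .] }  — reduce
  I3: { [C → . - n], [D → . S S C], [S → . C], [S → . D D n], [S → D . D n], [T → D . n] }  — shift
  I4: { [C → . - n], [D → . S S C], [D → S . S C], [S → . C], [S → . D D n], [T → S . ( n] }  — shift
  I5: { [T' → T .] }  — accept
  I6: { [T → S ( . n] }  — shift
  I7: { [C → . - n], [D → . S S C], [S → . C], [S → . D D n], [S → D . D n] }  — shift
  I8: { [C → . - n], [D → . S S C], [D → S . S C], [D → S S . C], [S → . C], [S → . D D n] }  — shift
  I9: { [D → S S C .], [S → C .] }  — 2 reduces
  I10: { [C → . - n], [D → . S S C], [S → . C], [S → . D D n], [S → D . D n], [S → D D . n] }  — shift
  I11: { [C → . - n], [D → . S S C], [D → S . S C], [S → . C], [S → . D D n] }  — shift
  I12: { [S → D D n .] }  — reduce
  I13: { [T → S ( n .] }  — reduce
  I14: { [T → D n .] }  — reduce
  I15: { [C → - n .] }  — reduce

No state contains both a complete item and a shift item.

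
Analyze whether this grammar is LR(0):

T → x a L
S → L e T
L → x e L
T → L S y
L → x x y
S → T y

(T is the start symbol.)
Augment with T' → T and build the canonical LR(0) collection (I0 = CLOSURE({[T' → . T]}), then GOTO on every symbol after a dot until no new states appear). It has 18 states:
  I0: { [L → . x e L], [L → . x x y], [T → . L S y], [T → . x a L], [T' → . T] }  — shift
  I1: { [L → . x e L], [L → . x x y], [S → . L e T], [S → . T y], [T → . L S y], [T → . x a L], [T → L . S y] }  — shift
  I2: { [T' → T .] }  — accept
  I3: { [L → x . e L], [L → x . x y], [T → x . a L] }  — shift
  I4: { [L → . x e L], [L → . x x y], [T → x a . L] }  — shift
  I5: { [L → . x e L], [L → . x x y], [L → x e . L] }  — shift
  I6: { [L → x x . y] }  — shift
  I7: { [L → x x y .] }  — reduce
  I8: { [L → x e L .] }  — reduce
  I9: { [L → x . e L], [L → x . x y] }  — shift
  I10: { [T → x a L .] }  — reduce
  I11: { [L → . x e L], [L → . x x y], [S → . L e T], [S → . T y], [S → L . e T], [T → . L S y], [T → . x a L], [T → L . S y] }  — shift
  I12: { [T → L S . y] }  — shift
  I13: { [S → T . y] }  — shift
  I14: { [S → T y .] }  — reduce
  I15: { [T → L S y .] }  — reduce
  I16: { [L → . x e L], [L → . x x y], [S → L e . T], [T → . L S y], [T → . x a L] }  — shift
  I17: { [S → L e T .] }  — reduce

Every state is either a pure shift/goto state or contains exactly one complete item and nothing to shift — no conflicts. The grammar is LR(0).

Answer: Yes, the grammar is LR(0)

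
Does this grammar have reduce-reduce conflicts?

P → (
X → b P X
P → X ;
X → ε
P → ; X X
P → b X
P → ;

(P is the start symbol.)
Augment with P' → P and build the canonical LR(0) collection (I0 = CLOSURE({[P' → . P]}), then GOTO on every symbol after a dot until no new states appear). It has 13 states:
  I0: { [P → . (], [P → . ; X X], [P → . ;], [P → . X ;], [P → . b X], [P' → . P], [X → . b P X], [X → .] }  — shift, reduce
  I1: { [P → ( .] }  — reduce
  I2: { [P → ; . X X], [P → ; .], [X → . b P X], [X → .] }  — shift, 2 reduces
  I3: { [P' → P .] }  — accept
  I4: { [P → X . ;] }  — shift
  I5: { [P → . (], [P → . ; X X], [P → . ;], [P → . X ;], [P → . b X], [P → b . X], [X → . b P X], [X → .], [X → b . P X] }  — shift, reduce
  I6: { [X → . b P X], [X → .], [X → b P . X] }  — shift, reduce
  I7: { [P → X . ;], [P → b X .] }  — shift, reduce
  I8: { [P → X ; .] }  — reduce
  I9: { [X → b P X .] }  — reduce
  I10: { [P → . (], [P → . ; X X], [P → . ;], [P → . X ;], [P → . b X], [X → . b P X], [X → .], [X → b . P X] }  — shift, reduce
  I11: { [P → ; X . X], [X → . b P X], [X → .] }  — shift, reduce
  I12: { [P → ; X X .] }  — reduce

I2 contains complete items [P → ; .], [X → .] — reduce-reduce conflict.

Answer: Yes — I2: [P → ; .] vs [X → .]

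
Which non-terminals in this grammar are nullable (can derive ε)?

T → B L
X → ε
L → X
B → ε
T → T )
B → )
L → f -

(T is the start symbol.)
ε-productions: X → ε, B → ε
So X, B are immediately nullable.
L → X: every symbol on the right is nullable, so L is nullable too.
T → B L: every symbol on the right is nullable, so T is nullable too.
Every non-terminal is now nullable.
Nullable = { 'B', 'L', 'T', 'X' }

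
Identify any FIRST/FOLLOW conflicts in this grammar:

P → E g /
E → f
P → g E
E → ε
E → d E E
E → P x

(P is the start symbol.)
Yes. E → f with FOLLOW(E) on { 'f' }; E → d E E with FOLLOW(E) on { 'd' }; E → P x with FOLLOW(E) on { 'd', 'f', 'g' }

A FIRST/FOLLOW conflict occurs when a non-terminal N has a nullable alternative N → β (β ⇒* ε) and another alternative N → α with FIRST(α) ∩ FOLLOW(N) ≠ ∅: on such a lookahead the parser cannot decide between expanding α and letting N vanish via β.

Nullable non-terminals: E.
FIRST sets used below: FIRST(P) = { 'd', 'f', 'g' }

E: nullable alternative(s) E → ε; FOLLOW(E) = { $, 'd', 'f', 'g', 'x' }
  E → f: FIRST \ {ε} = { 'f' } — overlaps FOLLOW(E) on { 'f' }: CONFLICT
  E → ε: FIRST \ {ε} = { } — this is the only nullable alternative, skip
  E → d E E: FIRST \ {ε} = { 'd' } — overlaps FOLLOW(E) on { 'd' }: CONFLICT
  E → P x: FIRST \ {ε} = { 'd', 'f', 'g' } — overlaps FOLLOW(E) on { 'd', 'f', 'g' }: CONFLICT

P has no nullable alternative, so no FIRST/FOLLOW check is needed there.

So the grammar has 3 FIRST/FOLLOW conflicts (marked CONFLICT above).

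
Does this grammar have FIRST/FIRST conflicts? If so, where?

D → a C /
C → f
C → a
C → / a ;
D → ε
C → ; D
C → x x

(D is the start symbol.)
Productions for D:
  D → a C /: FIRST = { 'a' }
  D → ε: FIRST = { ε }
Productions for C:
  C → f: FIRST = { 'f' }
  C → a: FIRST = { 'a' }
  C → / a ;: FIRST = { '/' }
  C → ; D: FIRST = { ';' }
  C → x x: FIRST = { 'x' }

All alternatives of each non-terminal have pairwise disjoint FIRST sets.

Answer: No FIRST/FIRST conflicts.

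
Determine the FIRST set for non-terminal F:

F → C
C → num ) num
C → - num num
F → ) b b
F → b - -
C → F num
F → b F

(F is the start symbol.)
{ ')', '-', 'b', 'num' }

FIRST sets of the other non-terminals involved (by the same procedure, iterated to a fixed point):
  FIRST(C) = { ')', '-', 'b', 'num' }

From F → C:
  - C is a non-terminal: add FIRST(C) \ {ε} = { ')', '-', 'b', 'num' }
    C is not nullable, so stop
From F → ) b b:
  - ')' is a terminal: add ')' and stop
From F → b - -:
  - b is a terminal: add 'b' and stop
From F → b F:
  - b is a terminal: add 'b' and stop

Collecting: FIRST(F) = { ')', '-', 'b', 'num' }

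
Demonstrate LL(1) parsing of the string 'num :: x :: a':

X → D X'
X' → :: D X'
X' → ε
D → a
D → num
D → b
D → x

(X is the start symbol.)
Stack is shown with the top on the left.

Stack      Input            Action
----------------------------------
X $        num :: x :: a $  output X → D X'
D X' $     num :: x :: a $  output D → num
num X' $   num :: x :: a $  match 'num'
X' $       :: x :: a $      output X' → :: D X'
:: D X' $  :: x :: a $      match '::'
D X' $     x :: a $         output D → x
x X' $     x :: a $         match 'x'
X' $       :: a $           output X' → :: D X'
:: D X' $  :: a $           match '::'
D X' $     a $              output D → a
a X' $     a $              match 'a'
X' $       $                output X' → ε
$          $                accept

The string is accepted.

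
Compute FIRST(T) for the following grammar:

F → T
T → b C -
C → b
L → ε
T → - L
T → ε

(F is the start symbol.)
{ '-', 'b', ε }

To compute FIRST(T), examine every production with T on the left-hand side, reading each right-hand side left to right until a non-nullable symbol is reached.

From T → b C -:
  - b is a terminal: add 'b' and stop
From T → - L:
  - '-' is a terminal: add '-' and stop
From T → ε:
  - ε-production, so ε ∈ FIRST(T)

Collecting: FIRST(T) = { '-', 'b', ε }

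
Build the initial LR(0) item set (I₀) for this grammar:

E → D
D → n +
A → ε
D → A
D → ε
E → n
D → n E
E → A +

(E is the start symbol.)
First, augment the grammar with E' → E
I₀ = CLOSURE({ [E' → . E] }):
  [E' → . E] has the dot before E: add [E → . D], [E → . n], [E → . A +]
  [E → . D] has the dot before D: add [D → . n +], [D → . A], [D → .], [D → . n E]
  [E → . A +] has the dot before A: add [A → .]
No further items can be added.

I₀ = { [A → .], [D → . A], [D → . n +], [D → . n E], [D → .], [E → . A +], [E → . D], [E → . n], [E' → . E] }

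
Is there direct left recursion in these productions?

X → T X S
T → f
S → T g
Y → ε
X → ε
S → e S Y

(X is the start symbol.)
No direct left recursion

Direct left recursion occurs when N → N α for some non-terminal N (the right-hand side begins with the left-hand side itself).

X → T X S: starts with T
T → f: starts with f
S → T g: starts with T
Y → ε: starts with ε
X → ε: starts with ε
S → e S Y: starts with e

No direct left recursion found.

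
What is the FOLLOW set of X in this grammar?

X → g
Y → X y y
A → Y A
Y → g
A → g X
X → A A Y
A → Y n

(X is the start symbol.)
{ $, 'g', 'y' }

To compute FOLLOW(X), find every occurrence of X on a right-hand side N → α X β: add FIRST(β) \ {ε}, and if β is empty or nullable also add FOLLOW(N). Iterate to a fixed point.

X is the start symbol, so $ ∈ FOLLOW(X).
In Y → X y y: X is followed by y y, add FIRST(y y) \ {ε} = { 'y' }
In A → g X: X is at the end, add FOLLOW(A)

The FOLLOW sets referred to above (computed the same way, to a fixed point):
  FOLLOW(A) = { 'g' }

Taking the union: FOLLOW(X) = { $, 'g', 'y' }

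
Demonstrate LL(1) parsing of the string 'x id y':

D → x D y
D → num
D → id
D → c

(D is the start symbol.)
LL(1) parsing maintains a stack (initially the start symbol over $) and the input. At each step: if the stack top is a terminal, match it against the current input token; if it is a non-terminal N, replace it with the RHS of M[N, lookahead] (the unique production whose predict set contains the lookahead).

Stack is shown with the top on the left.

Stack    Input     Action
-------------------------
D $      x id y $  output D → x D y
x D y $  x id y $  match 'x'
D y $    id y $    output D → id
id y $   id y $    match 'id'
y $      y $       match 'y'
$        $         accept

The string is accepted.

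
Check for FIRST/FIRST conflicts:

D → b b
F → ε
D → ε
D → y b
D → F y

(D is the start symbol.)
Yes. D → y b / D → F y on { 'y' }

A FIRST/FIRST conflict occurs when two productions N → α and N → β for the same non-terminal have FIRST(α) ∩ FIRST(β) ≠ ∅ (with ε ∈ FIRST of a nullable right-hand side, so two nullable alternatives also conflict).

FIRST sets of the non-terminals at (or reachable through a nullable prefix from) the front of some alternative:
  FIRST(F) = { ε }

Productions for D:
  D → b b: FIRST = { 'b' }
  D → ε: FIRST = { ε }
  D → y b: FIRST = { 'y' }
  D → F y: FIRST = { 'y' }
F has only one production, so no FIRST/FIRST conflict is possible there.

Conflict for D: D → y b and D → F y
  Overlap: { 'y' }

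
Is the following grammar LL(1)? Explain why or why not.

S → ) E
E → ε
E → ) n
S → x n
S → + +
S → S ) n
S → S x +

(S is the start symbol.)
Relevant sets:
  FIRST(S) = { ')', '+', 'x' }
  FOLLOW(E) = { $, ')', 'x' }

For S:
  PREDICT(S → ')' E) = { ')' }
  PREDICT(S → x n) = { 'x' }
  PREDICT(S → '+' '+') = { '+' }
  PREDICT(S → S ')' n) = { ')', '+', 'x' }
  PREDICT(S → S x '+') = { ')', '+', 'x' }
For E:
  PREDICT(E → ε) = { $, ')', 'x' }
  PREDICT(E → ')' n) = { ')' }

Conflict found: Predict set conflict for S: { ')' }
The grammar is NOT LL(1).

Answer: No. Predict set conflict for S: { ')' }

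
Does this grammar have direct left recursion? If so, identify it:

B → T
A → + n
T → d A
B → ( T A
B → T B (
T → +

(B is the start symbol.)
B → T: starts with T
A → + n: starts with '+'
T → d A: starts with d
B → ( T A: starts with '('
B → T B (: starts with T
T → +: starts with '+'

No direct left recursion found.

Answer: No direct left recursion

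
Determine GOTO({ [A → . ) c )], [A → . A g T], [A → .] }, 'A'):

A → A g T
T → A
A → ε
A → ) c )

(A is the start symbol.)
{ [A → A . g T] }

GOTO(I, 'A') = CLOSURE({ [A → αX.β] : [A → α.Xβ] ∈ I, X = 'A' })

Items with dot before 'A', with the dot advanced:
  [A → . A g T] → [A → A . g T]
Closure adds nothing (no advanced item has the dot before a non-terminal).

GOTO = { [A → A . g T] }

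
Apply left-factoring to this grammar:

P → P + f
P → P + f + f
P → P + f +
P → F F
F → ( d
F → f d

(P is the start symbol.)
P → P + f P'
P' → ε
P' → + P''
P'' → f
P'' → ε
P → F F
F → ( d
F → f d

Left-factoring transforms A → αβ₁ | αβ₂ into A → αA' and A' → β₁ | β₂
(α is the longest common prefix among the alternatives). Repeat until
no nonterminal has two alternatives with a common prefix.

Round 1: P has alternatives sharing prefix 'P + f'. Introduce P': P → P + f P'
  Add: P' → ε
  Add: P' → + f
  Add: P' → +

Round 2: P' has alternatives sharing prefix '+'. Introduce P'': P' → + P''
  Add: P'' → f
  Add: P'' → ε

No remaining common prefixes — done.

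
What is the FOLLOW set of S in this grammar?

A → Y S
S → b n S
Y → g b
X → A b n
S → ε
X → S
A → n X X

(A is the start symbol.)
In A → Y S: S is at the end, add FOLLOW(A)
In S → b n S: S is at the end; this adds FOLLOW(S) to itself — nothing new
In X → S: S is at the end, add FOLLOW(X)

The FOLLOW sets referred to above (computed the same way, to a fixed point):
  FOLLOW(A) = { $, 'b' }
  FOLLOW(X) = { $, 'b', 'g', 'n' }

Taking the union: FOLLOW(S) = { $, 'b', 'g', 'n' }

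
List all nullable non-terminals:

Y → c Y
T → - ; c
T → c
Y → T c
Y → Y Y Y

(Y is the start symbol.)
There are no ε-productions, so no non-terminal can derive ε.
No non-terminals are nullable.

Answer: None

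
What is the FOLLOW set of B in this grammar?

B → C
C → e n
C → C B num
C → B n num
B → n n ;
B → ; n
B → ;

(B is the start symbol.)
{ $, 'n', 'num' }

B is the start symbol, so $ ∈ FOLLOW(B).
In C → C B num: B is followed by num, add FIRST(num) \ {ε} = { 'num' }
In C → B n num: B is followed by n num, add FIRST(n num) \ {ε} = { 'n' }

Taking the union: FOLLOW(B) = { $, 'n', 'num' }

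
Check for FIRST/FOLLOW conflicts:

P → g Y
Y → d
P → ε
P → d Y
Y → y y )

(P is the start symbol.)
A FIRST/FOLLOW conflict occurs when a non-terminal N has a nullable alternative N → β (β ⇒* ε) and another alternative N → α with FIRST(α) ∩ FOLLOW(N) ≠ ∅: on such a lookahead the parser cannot decide between expanding α and letting N vanish via β.

Nullable non-terminals: P.

P: nullable alternative(s) P → ε; FOLLOW(P) = { $ }
  P → g Y: FIRST \ {ε} = { 'g' } — disjoint from FOLLOW(P)
  P → ε: FIRST \ {ε} = { } — this is the only nullable alternative, skip
  P → d Y: FIRST \ {ε} = { 'd' } — disjoint from FOLLOW(P)

Y has no nullable alternative, so no FIRST/FOLLOW check is needed there.

No FIRST/FOLLOW conflicts found.

Answer: No FIRST/FOLLOW conflicts.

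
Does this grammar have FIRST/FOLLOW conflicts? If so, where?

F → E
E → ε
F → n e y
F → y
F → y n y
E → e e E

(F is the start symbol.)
No FIRST/FOLLOW conflicts.

Nullable non-terminals: E, F.
FIRST sets used below: FIRST(E) = { 'e', ε }

E: nullable alternative(s) E → ε; FOLLOW(E) = { $ }
  E → ε: FIRST \ {ε} = { } — this is the only nullable alternative, skip
  E → e e E: FIRST \ {ε} = { 'e' } — disjoint from FOLLOW(E)

F: nullable alternative(s) F → E; FOLLOW(F) = { $ }
  F → E: FIRST \ {ε} = { 'e' } — this is the only nullable alternative, skip
  F → n e y: FIRST \ {ε} = { 'n' } — disjoint from FOLLOW(F)
  F → y: FIRST \ {ε} = { 'y' } — disjoint from FOLLOW(F)
  F → y n y: FIRST \ {ε} = { 'y' } — disjoint from FOLLOW(F)

No FIRST/FOLLOW conflicts found.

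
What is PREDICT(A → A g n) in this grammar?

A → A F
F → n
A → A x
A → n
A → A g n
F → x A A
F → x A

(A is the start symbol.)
{ 'n' }

PREDICT(A → A g n) = (FIRST(RHS) \ {ε}) ∪ (FOLLOW(A) if ε ∈ FIRST(RHS), i.e. RHS ⇒* ε)
FIRST(A) = { 'n' }
FIRST(A g n) = { 'n' }
ε ∉ FIRST(A g n), so FOLLOW(A) is not added.
PREDICT(A → A g n) = { 'n' }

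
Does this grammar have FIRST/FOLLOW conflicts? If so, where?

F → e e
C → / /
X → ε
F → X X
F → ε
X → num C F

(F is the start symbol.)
Yes. F → X X with FOLLOW(F) on { 'num' }; X → num C F with FOLLOW(X) on { 'num' }

A FIRST/FOLLOW conflict occurs when a non-terminal N has a nullable alternative N → β (β ⇒* ε) and another alternative N → α with FIRST(α) ∩ FOLLOW(N) ≠ ∅: on such a lookahead the parser cannot decide between expanding α and letting N vanish via β.

Nullable non-terminals: F, X.
FIRST sets used below: FIRST(X) = { 'num', ε }

F: nullable alternative(s) F → X X, F → ε; FOLLOW(F) = { $, 'num' }
  F → e e: FIRST \ {ε} = { 'e' } — disjoint from FOLLOW(F)
  F → X X: FIRST \ {ε} = { 'num' } — overlaps FOLLOW(F) on { 'num' }: CONFLICT
  F → ε: FIRST \ {ε} = { } — disjoint from FOLLOW(F)

X: nullable alternative(s) X → ε; FOLLOW(X) = { $, 'num' }
  X → ε: FIRST \ {ε} = { } — this is the only nullable alternative, skip
  X → num C F: FIRST \ {ε} = { 'num' } — overlaps FOLLOW(X) on { 'num' }: CONFLICT

C has no nullable alternative, so no FIRST/FOLLOW check is needed there.

So the grammar has 2 FIRST/FOLLOW conflicts (marked CONFLICT above).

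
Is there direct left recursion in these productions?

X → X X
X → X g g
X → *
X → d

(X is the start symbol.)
Yes, X is left-recursive

X → X X: LEFT RECURSIVE (starts with X)
X → X g g: LEFT RECURSIVE (starts with X)
X → *: starts with '*'
X → d: starts with d

The grammar has direct left recursion on: X.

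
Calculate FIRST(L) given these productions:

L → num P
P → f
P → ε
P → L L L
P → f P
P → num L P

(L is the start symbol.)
{ 'num' }

From L → num P:
  - num is a terminal: add 'num' and stop

Collecting: FIRST(L) = { 'num' }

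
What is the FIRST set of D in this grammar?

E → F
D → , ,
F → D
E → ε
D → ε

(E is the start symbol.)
To compute FIRST(D), examine every production with D on the left-hand side, reading each right-hand side left to right until a non-nullable symbol is reached.

From D → , ,:
  - ',' is a terminal: add ',' and stop
From D → ε:
  - ε-production, so ε ∈ FIRST(D)

Collecting: FIRST(D) = { ',', ε }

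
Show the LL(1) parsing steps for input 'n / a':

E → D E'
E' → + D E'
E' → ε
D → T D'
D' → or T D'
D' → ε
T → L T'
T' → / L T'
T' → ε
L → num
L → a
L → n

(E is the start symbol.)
Stack is shown with the top on the left.

Stack           Input    Action
-------------------------------
E $             n / a $  output E → D E'
D E' $          n / a $  output D → T D'
T D' E' $       n / a $  output T → L T'
L T' D' E' $    n / a $  output L → n
n T' D' E' $    n / a $  match 'n'
T' D' E' $      / a $    output T' → / L T'
/ L T' D' E' $  / a $    match '/'
L T' D' E' $    a $      output L → a
a T' D' E' $    a $      match 'a'
T' D' E' $      $        output T' → ε
D' E' $         $        output D' → ε
E' $            $        output E' → ε
$               $        accept

The string is accepted.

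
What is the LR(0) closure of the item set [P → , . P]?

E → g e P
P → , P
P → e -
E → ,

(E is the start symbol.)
Start with: [P → , . P]
  [P → , . P] has the dot before P: add [P → . , P], [P → . e -]
No further items can be added.

CLOSURE = { [P → , . P], [P → . , P], [P → . e -] }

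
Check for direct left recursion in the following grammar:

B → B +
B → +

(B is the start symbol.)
Yes, B is left-recursive

Direct left recursion occurs when N → N α for some non-terminal N (the right-hand side begins with the left-hand side itself).

B → B +: LEFT RECURSIVE (starts with B)
B → +: starts with '+'

The grammar has direct left recursion on: B.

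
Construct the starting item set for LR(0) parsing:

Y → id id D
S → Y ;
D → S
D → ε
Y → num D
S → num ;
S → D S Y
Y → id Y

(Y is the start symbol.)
{ [Y → . id Y], [Y → . id id D], [Y → . num D], [Y' → . Y] }

First, augment the grammar with Y' → Y
I₀ = CLOSURE({ [Y' → . Y] }):
  [Y' → . Y] has the dot before Y: add [Y → . id id D], [Y → . num D], [Y → . id Y]
No further items can be added.

I₀ = { [Y → . id Y], [Y → . id id D], [Y → . num D], [Y' → . Y] }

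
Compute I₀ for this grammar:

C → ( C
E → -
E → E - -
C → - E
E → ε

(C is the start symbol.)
First, augment the grammar with C' → C
I₀ = CLOSURE({ [C' → . C] }):
  [C' → . C] has the dot before C: add [C → . ( C], [C → . - E]
No further items can be added.

I₀ = { [C → . ( C], [C → . - E], [C' → . C] }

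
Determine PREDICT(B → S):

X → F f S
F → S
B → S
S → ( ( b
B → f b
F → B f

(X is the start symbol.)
PREDICT(B → S) = (FIRST(RHS) \ {ε}) ∪ (FOLLOW(B) if ε ∈ FIRST(RHS), i.e. RHS ⇒* ε)
FIRST(S) = { '(' }
FIRST(S) = { '(' }
ε ∉ FIRST(S), so FOLLOW(B) is not added.
PREDICT(B → S) = { '(' }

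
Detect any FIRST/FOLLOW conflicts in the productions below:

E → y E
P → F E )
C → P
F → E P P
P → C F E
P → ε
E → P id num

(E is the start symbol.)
A FIRST/FOLLOW conflict occurs when a non-terminal N has a nullable alternative N → β (β ⇒* ε) and another alternative N → α with FIRST(α) ∩ FOLLOW(N) ≠ ∅: on such a lookahead the parser cannot decide between expanding α and letting N vanish via β.

Nullable non-terminals: C, P.
FIRST sets used below: FIRST(F) = { 'id', 'y' }, FIRST(C) = { 'id', 'y', ε }
C has a nullable alternative but only one production, so nothing to check.

P: nullable alternative(s) P → ε; FOLLOW(P) = { 'id', 'y' }
  P → F E ): FIRST \ {ε} = { 'id', 'y' } — overlaps FOLLOW(P) on { 'id', 'y' }: CONFLICT
  P → C F E: FIRST \ {ε} = { 'id', 'y' } — overlaps FOLLOW(P) on { 'id', 'y' }: CONFLICT
  P → ε: FIRST \ {ε} = { } — this is the only nullable alternative, skip

E, F have no nullable alternative, so no FIRST/FOLLOW check is needed there.

So the grammar has 2 FIRST/FOLLOW conflicts (marked CONFLICT above).

Answer: Yes. P → F E ')' with FOLLOW(P) on { 'id', 'y' }; P → C F E with FOLLOW(P) on { 'id', 'y' }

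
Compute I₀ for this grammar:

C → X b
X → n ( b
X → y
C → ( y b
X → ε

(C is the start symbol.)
{ [C → . ( y b], [C → . X b], [C' → . C], [X → . n ( b], [X → . y], [X → .] }

First, augment the grammar with C' → C
I₀ = CLOSURE({ [C' → . C] }):
  [C' → . C] has the dot before C: add [C → . X b], [C → . ( y b]
  [C → . X b] has the dot before X: add [X → . n ( b], [X → . y], [X → .]
No further items can be added.

I₀ = { [C → . ( y b], [C → . X b], [C' → . C], [X → . n ( b], [X → . y], [X → .] }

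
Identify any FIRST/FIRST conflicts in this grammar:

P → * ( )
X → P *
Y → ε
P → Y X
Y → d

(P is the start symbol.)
A FIRST/FIRST conflict occurs when two productions N → α and N → β for the same non-terminal have FIRST(α) ∩ FIRST(β) ≠ ∅ (with ε ∈ FIRST of a nullable right-hand side, so two nullable alternatives also conflict).

FIRST sets of the non-terminals at (or reachable through a nullable prefix from) the front of some alternative:
  FIRST(Y) = { 'd', ε }
  FIRST(X) = { '*', 'd' }

Productions for P:
  P → * ( ): FIRST = { '*' }
  P → Y X: FIRST = { '*', 'd' }
Productions for Y:
  Y → ε: FIRST = { ε }
  Y → d: FIRST = { 'd' }
X has only one production, so no FIRST/FIRST conflict is possible there.

Conflict for P: P → * ( ) and P → Y X
  Overlap: { '*' }

Answer: Yes. P → '*' '(' ')' / P → Y X on { '*' }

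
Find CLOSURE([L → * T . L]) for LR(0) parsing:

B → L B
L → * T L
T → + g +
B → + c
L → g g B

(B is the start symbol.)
{ [L → * T . L], [L → . * T L], [L → . g g B] }

Start with: [L → * T . L]
  [L → * T . L] has the dot before L: add [L → . * T L], [L → . g g B]
No further items can be added.

CLOSURE = { [L → * T . L], [L → . * T L], [L → . g g B] }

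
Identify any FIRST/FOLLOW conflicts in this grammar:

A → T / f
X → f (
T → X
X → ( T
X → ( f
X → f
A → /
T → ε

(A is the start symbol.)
No FIRST/FOLLOW conflicts.

A FIRST/FOLLOW conflict occurs when a non-terminal N has a nullable alternative N → β (β ⇒* ε) and another alternative N → α with FIRST(α) ∩ FOLLOW(N) ≠ ∅: on such a lookahead the parser cannot decide between expanding α and letting N vanish via β.

Nullable non-terminals: T.
FIRST sets used below: FIRST(X) = { '(', 'f' }

T: nullable alternative(s) T → ε; FOLLOW(T) = { '/' }
  T → X: FIRST \ {ε} = { '(', 'f' } — disjoint from FOLLOW(T)
  T → ε: FIRST \ {ε} = { } — this is the only nullable alternative, skip

A, X have no nullable alternative, so no FIRST/FOLLOW check is needed there.

No FIRST/FOLLOW conflicts found.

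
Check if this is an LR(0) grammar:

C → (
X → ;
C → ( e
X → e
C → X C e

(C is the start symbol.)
A grammar is LR(0) if no state in the canonical LR(0) collection has:
  - both a shift item (dot before a terminal) and a complete item (shift-reduce conflict), or
  - two or more complete items (reduce-reduce conflict; the accept item [C' → C .] counts as a complete item here).

Augment with C' → C and build the canonical LR(0) collection (I0 = CLOSURE({[C' → . C]}), then GOTO on every symbol after a dot until no new states appear). It has 9 states:
  I0: { [C → . ( e], [C → . (], [C → . X C e], [C' → . C], [X → . ;], [X → . e] }  — shift
  I1: { [C → ( . e], [C → ( .] }  — shift, reduce
  I2: { [X → ; .] }  — reduce
  I3: { [C' → C .] }  — accept
  I4: { [C → . ( e], [C → . (], [C → . X C e], [C → X . C e], [X → . ;], [X → . e] }  — shift
  I5: { [X → e .] }  — reduce
  I6: { [C → X C . e] }  — shift
  I7: { [C → X C e .] }  — reduce
  I8: { [C → ( e .] }  — reduce

Conflict in state I1:
  Shift-reduce conflict between [C → ( .] and [C → ( . e]
So the grammar is NOT LR(0).

Answer: No. Shift-reduce conflict between [C → ( .] and [C → ( . e]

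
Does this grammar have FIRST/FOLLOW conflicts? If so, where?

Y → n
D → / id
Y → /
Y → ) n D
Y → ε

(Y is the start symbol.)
Nullable non-terminals: Y.

Y: nullable alternative(s) Y → ε; FOLLOW(Y) = { $ }
  Y → n: FIRST \ {ε} = { 'n' } — disjoint from FOLLOW(Y)
  Y → /: FIRST \ {ε} = { '/' } — disjoint from FOLLOW(Y)
  Y → ) n D: FIRST \ {ε} = { ')' } — disjoint from FOLLOW(Y)
  Y → ε: FIRST \ {ε} = { } — this is the only nullable alternative, skip

D has no nullable alternative, so no FIRST/FOLLOW check is needed there.

No FIRST/FOLLOW conflicts found.

Answer: No FIRST/FOLLOW conflicts.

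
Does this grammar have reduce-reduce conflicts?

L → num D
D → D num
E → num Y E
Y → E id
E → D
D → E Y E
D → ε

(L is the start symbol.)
A reduce-reduce conflict occurs when an LR(0) state has two complete items [A → α .] and [B → β .] — both call for a reduction, and with no lookahead the parser cannot choose between them.

Augment with L' → L and build the canonical LR(0) collection (I0 = CLOSURE({[L' → . L]}), then GOTO on every symbol after a dot until no new states appear). It has 14 states:
  I0: { [L → . num D], [L' → . L] }  — shift
  I1: { [L' → L .] }  — accept
  I2: { [D → . D num], [D → . E Y E], [D → .], [E → . D], [E → . num Y E], [L → num . D] }  — shift, reduce
  I3: { [D → D . num], [E → D .], [L → num D .] }  — shift, 2 reduces
  I4: { [D → . D num], [D → . E Y E], [D → .], [D → E . Y E], [E → . D], [E → . num Y E], [Y → . E id] }  — shift, reduce
  I5: { [D → . D num], [D → . E Y E], [D → .], [E → . D], [E → . num Y E], [E → num . Y E], [Y → . E id] }  — shift, reduce
  I6: { [D → D . num], [E → D .] }  — shift, reduce
  I7: { [D → . D num], [D → . E Y E], [D → .], [D → E . Y E], [E → . D], [E → . num Y E], [Y → . E id], [Y → E . id] }  — shift, reduce
  I8: { [D → . D num], [D → . E Y E], [D → .], [E → . D], [E → . num Y E], [E → num Y . E] }  — shift, reduce
  I9: { [D → . D num], [D → . E Y E], [D → .], [D → E . Y E], [E → . D], [E → . num Y E], [E → num Y E .], [Y → . E id] }  — shift, 2 reduces
  I10: { [D → . D num], [D → . E Y E], [D → .], [D → E Y . E], [E → . D], [E → . num Y E] }  — shift, reduce
  I11: { [D → . D num], [D → . E Y E], [D → .], [D → E . Y E], [D → E Y E .], [E → . D], [E → . num Y E], [Y → . E id] }  — shift, 2 reduces
  I12: { [Y → E id .] }  — reduce
  I13: { [D → D num .] }  — reduce

I3 contains complete items [E → D .], [L → num D .] — reduce-reduce conflict.
I9 contains complete items [D → .], [E → num Y E .] — reduce-reduce conflict.
I11 contains complete items [D → .], [D → E Y E .] — reduce-reduce conflict.

Answer: Yes — I3: [E → D .] vs [L → num D .]; I9: [D → .] vs [E → num Y E .]; I11: [D → .] vs [D → E Y E .]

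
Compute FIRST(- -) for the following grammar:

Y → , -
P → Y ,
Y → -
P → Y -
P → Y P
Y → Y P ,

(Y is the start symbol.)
To compute FIRST(- -), process the symbols left to right:
Symbol - is a terminal. Add '-' and stop.
FIRST(- -) = { '-' }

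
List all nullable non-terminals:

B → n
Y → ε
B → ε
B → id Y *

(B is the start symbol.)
{ 'B', 'Y' }

ε-productions: Y → ε, B → ε
So Y, B are immediately nullable.
Every non-terminal is now nullable.
Nullable = { 'B', 'Y' }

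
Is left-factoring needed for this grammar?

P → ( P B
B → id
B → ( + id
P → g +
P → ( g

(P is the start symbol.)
Yes, P has productions with common prefix '('

Left-factoring is needed when two productions for the same non-terminal
share a common prefix on the right-hand side.

Productions for P:
  P → ( P B
  P → g +
  P → ( g
Productions for B:
  B → id
  B → ( + id

Found common prefix '(' in productions for P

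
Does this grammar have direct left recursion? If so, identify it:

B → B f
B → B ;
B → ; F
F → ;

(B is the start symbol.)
Yes, B is left-recursive

Direct left recursion occurs when N → N α for some non-terminal N (the right-hand side begins with the left-hand side itself).

B → B f: LEFT RECURSIVE (starts with B)
B → B ;: LEFT RECURSIVE (starts with B)
B → ; F: starts with ';'
F → ;: starts with ';'

The grammar has direct left recursion on: B.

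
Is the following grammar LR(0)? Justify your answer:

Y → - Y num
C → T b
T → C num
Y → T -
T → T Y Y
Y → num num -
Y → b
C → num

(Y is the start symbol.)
No. Shift-reduce conflict between [C → num .] and [Y → num . num -]

A grammar is LR(0) if no state in the canonical LR(0) collection has:
  - both a shift item (dot before a terminal) and a complete item (shift-reduce conflict), or
  - two or more complete items (reduce-reduce conflict; the accept item [Y' → Y .] counts as a complete item here).

Augment with Y' → Y and build the canonical LR(0) collection (I0 = CLOSURE({[Y' → . Y]}), then GOTO on every symbol after a dot until no new states appear). It has 16 states:
  I0: { [C → . T b], [C → . num], [T → . C num], [T → . T Y Y], [Y → . - Y num], [Y → . T -], [Y → . b], [Y → . num num -], [Y' → . Y] }  — shift
  I1: { [C → . T b], [C → . num], [T → . C num], [T → . T Y Y], [Y → - . Y num], [Y → . - Y num], [Y → . T -], [Y → . b], [Y → . num num -] }  — shift
  I2: { [T → C . num] }  — shift
  I3: { [C → . T b], [C → . num], [C → T . b], [T → . C num], [T → . T Y Y], [T → T . Y Y], [Y → . - Y num], [Y → . T -], [Y → . b], [Y → . num num -], [Y → T . -] }  — shift
  I4: { [Y' → Y .] }  — accept
  I5: { [Y → b .] }  — reduce
  I6: { [C → num .], [Y → num . num -] }  — shift, reduce
  I7: { [Y → num num . -] }  — shift
  I8: { [Y → num num - .] }  — reduce
  I9: { [C → . T b], [C → . num], [T → . C num], [T → . T Y Y], [Y → - . Y num], [Y → . - Y num], [Y → . T -], [Y → . b], [Y → . num num -], [Y → T - .] }  — shift, reduce
  I10: { [C → . T b], [C → . num], [T → . C num], [T → . T Y Y], [T → T Y . Y], [Y → . - Y num], [Y → . T -], [Y → . b], [Y → . num num -] }  — shift
  I11: { [C → T b .], [Y → b .] }  — 2 reduces
  I12: { [T → T Y Y .] }  — reduce
  I13: { [Y → - Y . num] }  — shift
  I14: { [Y → - Y num .] }  — reduce
  I15: { [T → C num .] }  — reduce

Conflict in state I6:
  Shift-reduce conflict between [C → num .] and [Y → num . num -]
So the grammar is NOT LR(0).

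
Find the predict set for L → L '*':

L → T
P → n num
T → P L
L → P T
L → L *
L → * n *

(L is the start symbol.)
PREDICT(L → L '*') = (FIRST(RHS) \ {ε}) ∪ (FOLLOW(L) if ε ∈ FIRST(RHS), i.e. RHS ⇒* ε)
FIRST(L) = { '*', 'n' }
FIRST(L '*') = { '*', 'n' }
ε ∉ FIRST(L '*'), so FOLLOW(L) is not added.
PREDICT(L → L '*') = { '*', 'n' }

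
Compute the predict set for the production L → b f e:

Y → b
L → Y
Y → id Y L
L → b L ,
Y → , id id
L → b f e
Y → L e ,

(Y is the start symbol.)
PREDICT(L → b f e) = (FIRST(RHS) \ {ε}) ∪ (FOLLOW(L) if ε ∈ FIRST(RHS), i.e. RHS ⇒* ε)
FIRST(b f e) = { 'b' }
ε ∉ FIRST(b f e), so FOLLOW(L) is not added.
PREDICT(L → b f e) = { 'b' }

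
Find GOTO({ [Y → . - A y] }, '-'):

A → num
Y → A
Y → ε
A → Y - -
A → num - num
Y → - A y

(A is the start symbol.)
{ [A → . Y - -], [A → . num - num], [A → . num], [Y → - . A y], [Y → . - A y], [Y → . A], [Y → .] }

GOTO(I, '-') = CLOSURE({ [A → αX.β] : [A → α.Xβ] ∈ I, X = '-' })

Items with dot before '-', with the dot advanced:
  [Y → . - A y] → [Y → - . A y]
Closure of the advanced items:
  [Y → - . A y] has the dot before A: add [A → . num], [A → . Y - -], [A → . num - num]
  [A → . Y - -] has the dot before Y: add [Y → . A], [Y → .], [Y → . - A y]

GOTO = { [A → . Y - -], [A → . num - num], [A → . num], [Y → - . A y], [Y → . - A y], [Y → . A], [Y → .] }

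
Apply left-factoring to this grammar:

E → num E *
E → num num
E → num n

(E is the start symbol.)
Left-factoring transforms A → αβ₁ | αβ₂ into A → αA' and A' → β₁ | β₂
(α is the longest common prefix among the alternatives). Repeat until
no nonterminal has two alternatives with a common prefix.

Round 1: E has alternatives sharing prefix 'num'. Introduce E': E → num E'
  Add: E' → E *
  Add: E' → num
  Add: E' → n

No remaining common prefixes — done.

Resulting grammar:
E → num E'
E' → E *
E' → num
E' → n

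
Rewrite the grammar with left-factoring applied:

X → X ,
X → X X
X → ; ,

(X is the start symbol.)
X → X X'
X' → ,
X' → X
X → ; ,

Left-factoring transforms A → αβ₁ | αβ₂ into A → αA' and A' → β₁ | β₂
(α is the longest common prefix among the alternatives). Repeat until
no nonterminal has two alternatives with a common prefix.

Round 1: X has alternatives sharing prefix 'X'. Introduce X': X → X X'
  Add: X' → ,
  Add: X' → X

No remaining common prefixes — done.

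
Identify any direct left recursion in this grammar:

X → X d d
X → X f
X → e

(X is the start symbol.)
X → X d d: LEFT RECURSIVE (starts with X)
X → X f: LEFT RECURSIVE (starts with X)
X → e: starts with e

The grammar has direct left recursion on: X.

Answer: Yes, X is left-recursive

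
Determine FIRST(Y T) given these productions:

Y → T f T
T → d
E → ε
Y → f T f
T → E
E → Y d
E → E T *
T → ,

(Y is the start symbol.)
{ '*', ',', 'd', 'f' }

FIRST sets of the non-terminals involved (from the grammar, by fixed-point iteration):
  FIRST(Y) = { '*', ',', 'd', 'f' }

To compute FIRST(Y T), process the symbols left to right:
Symbol Y is a non-terminal. Add FIRST(Y) \ {ε} = { '*', ',', 'd', 'f' }
Y is not nullable (ε ∉ FIRST(Y)), so stop here.
FIRST(Y T) = { '*', ',', 'd', 'f' }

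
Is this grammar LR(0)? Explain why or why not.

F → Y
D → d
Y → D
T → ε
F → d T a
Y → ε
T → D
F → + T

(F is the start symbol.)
No. Shift-reduce conflict between [Y → .] and [D → . d]

Augment with F' → F and build the canonical LR(0) collection (I0 = CLOSURE({[F' → . F]}), then GOTO on every symbol after a dot until no new states appear). It has 11 states:
  I0: { [D → . d], [F → . + T], [F → . Y], [F → . d T a], [F' → . F], [Y → . D], [Y → .] }  — shift, reduce
  I1: { [D → . d], [F → + . T], [T → . D], [T → .] }  — shift, reduce
  I2: { [Y → D .] }  — reduce
  I3: { [F' → F .] }  — accept
  I4: { [F → Y .] }  — reduce
  I5: { [D → . d], [D → d .], [F → d . T a], [T → . D], [T → .] }  — shift, 2 reduces
  I6: { [T → D .] }  — reduce
  I7: { [F → d T . a] }  — shift
  I8: { [D → d .] }  — reduce
  I9: { [F → d T a .] }  — reduce
  I10: { [F → + T .] }  — reduce

Conflict in state I0:
  Shift-reduce conflict between [Y → .] and [D → . d]
So the grammar is NOT LR(0).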